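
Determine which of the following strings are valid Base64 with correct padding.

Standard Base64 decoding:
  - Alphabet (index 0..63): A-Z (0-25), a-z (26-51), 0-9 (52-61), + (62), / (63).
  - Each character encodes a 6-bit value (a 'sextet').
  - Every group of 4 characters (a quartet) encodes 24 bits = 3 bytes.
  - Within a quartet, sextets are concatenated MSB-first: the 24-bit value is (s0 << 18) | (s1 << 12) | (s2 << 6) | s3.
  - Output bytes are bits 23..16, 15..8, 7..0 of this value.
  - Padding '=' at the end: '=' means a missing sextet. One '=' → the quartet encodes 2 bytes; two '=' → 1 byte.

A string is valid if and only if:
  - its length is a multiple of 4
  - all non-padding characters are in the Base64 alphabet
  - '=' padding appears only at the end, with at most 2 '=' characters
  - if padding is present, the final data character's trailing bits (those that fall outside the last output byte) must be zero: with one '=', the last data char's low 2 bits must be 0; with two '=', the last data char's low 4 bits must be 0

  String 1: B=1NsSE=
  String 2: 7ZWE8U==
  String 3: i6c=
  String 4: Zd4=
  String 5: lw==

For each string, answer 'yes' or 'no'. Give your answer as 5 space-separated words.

Answer: no no yes yes yes

Derivation:
String 1: 'B=1NsSE=' → invalid (bad char(s): ['=']; '=' in middle)
String 2: '7ZWE8U==' → invalid (bad trailing bits)
String 3: 'i6c=' → valid
String 4: 'Zd4=' → valid
String 5: 'lw==' → valid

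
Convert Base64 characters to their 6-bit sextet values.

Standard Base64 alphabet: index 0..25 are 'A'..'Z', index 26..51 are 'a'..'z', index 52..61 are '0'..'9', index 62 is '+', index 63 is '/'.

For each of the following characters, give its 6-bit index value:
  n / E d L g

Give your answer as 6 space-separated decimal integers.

Answer: 39 63 4 29 11 32

Derivation:
'n': a..z range, 26 + ord('n') − ord('a') = 39
'/': index 63
'E': A..Z range, ord('E') − ord('A') = 4
'd': a..z range, 26 + ord('d') − ord('a') = 29
'L': A..Z range, ord('L') − ord('A') = 11
'g': a..z range, 26 + ord('g') − ord('a') = 32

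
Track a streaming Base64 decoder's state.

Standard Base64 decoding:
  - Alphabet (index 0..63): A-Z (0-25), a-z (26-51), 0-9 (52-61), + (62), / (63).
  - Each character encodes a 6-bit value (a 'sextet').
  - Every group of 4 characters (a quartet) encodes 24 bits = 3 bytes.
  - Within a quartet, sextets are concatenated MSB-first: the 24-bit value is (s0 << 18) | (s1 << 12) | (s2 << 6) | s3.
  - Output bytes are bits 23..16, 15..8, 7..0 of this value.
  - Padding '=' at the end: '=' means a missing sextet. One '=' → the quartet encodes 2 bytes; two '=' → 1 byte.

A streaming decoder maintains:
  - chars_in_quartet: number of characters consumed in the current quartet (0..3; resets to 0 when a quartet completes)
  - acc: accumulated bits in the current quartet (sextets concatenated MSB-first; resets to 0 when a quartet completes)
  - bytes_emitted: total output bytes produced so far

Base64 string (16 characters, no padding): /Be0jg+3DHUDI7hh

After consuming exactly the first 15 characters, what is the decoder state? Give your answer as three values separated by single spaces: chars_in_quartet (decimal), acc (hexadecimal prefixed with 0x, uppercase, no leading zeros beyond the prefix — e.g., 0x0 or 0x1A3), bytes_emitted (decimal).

After char 0 ('/'=63): chars_in_quartet=1 acc=0x3F bytes_emitted=0
After char 1 ('B'=1): chars_in_quartet=2 acc=0xFC1 bytes_emitted=0
After char 2 ('e'=30): chars_in_quartet=3 acc=0x3F05E bytes_emitted=0
After char 3 ('0'=52): chars_in_quartet=4 acc=0xFC17B4 -> emit FC 17 B4, reset; bytes_emitted=3
After char 4 ('j'=35): chars_in_quartet=1 acc=0x23 bytes_emitted=3
After char 5 ('g'=32): chars_in_quartet=2 acc=0x8E0 bytes_emitted=3
After char 6 ('+'=62): chars_in_quartet=3 acc=0x2383E bytes_emitted=3
After char 7 ('3'=55): chars_in_quartet=4 acc=0x8E0FB7 -> emit 8E 0F B7, reset; bytes_emitted=6
After char 8 ('D'=3): chars_in_quartet=1 acc=0x3 bytes_emitted=6
After char 9 ('H'=7): chars_in_quartet=2 acc=0xC7 bytes_emitted=6
After char 10 ('U'=20): chars_in_quartet=3 acc=0x31D4 bytes_emitted=6
After char 11 ('D'=3): chars_in_quartet=4 acc=0xC7503 -> emit 0C 75 03, reset; bytes_emitted=9
After char 12 ('I'=8): chars_in_quartet=1 acc=0x8 bytes_emitted=9
After char 13 ('7'=59): chars_in_quartet=2 acc=0x23B bytes_emitted=9
After char 14 ('h'=33): chars_in_quartet=3 acc=0x8EE1 bytes_emitted=9

Answer: 3 0x8EE1 9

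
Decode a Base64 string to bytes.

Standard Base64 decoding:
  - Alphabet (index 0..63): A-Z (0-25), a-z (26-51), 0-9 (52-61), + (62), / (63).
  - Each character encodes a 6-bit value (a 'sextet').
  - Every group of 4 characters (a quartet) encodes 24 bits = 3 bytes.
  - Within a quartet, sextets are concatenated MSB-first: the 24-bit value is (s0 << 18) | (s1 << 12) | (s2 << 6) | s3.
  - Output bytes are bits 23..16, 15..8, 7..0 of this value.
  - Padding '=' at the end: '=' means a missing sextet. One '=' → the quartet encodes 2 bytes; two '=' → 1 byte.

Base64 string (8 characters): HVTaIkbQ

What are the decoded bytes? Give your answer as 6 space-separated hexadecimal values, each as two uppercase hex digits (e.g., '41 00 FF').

Answer: 1D 54 DA 22 46 D0

Derivation:
After char 0 ('H'=7): chars_in_quartet=1 acc=0x7 bytes_emitted=0
After char 1 ('V'=21): chars_in_quartet=2 acc=0x1D5 bytes_emitted=0
After char 2 ('T'=19): chars_in_quartet=3 acc=0x7553 bytes_emitted=0
After char 3 ('a'=26): chars_in_quartet=4 acc=0x1D54DA -> emit 1D 54 DA, reset; bytes_emitted=3
After char 4 ('I'=8): chars_in_quartet=1 acc=0x8 bytes_emitted=3
After char 5 ('k'=36): chars_in_quartet=2 acc=0x224 bytes_emitted=3
After char 6 ('b'=27): chars_in_quartet=3 acc=0x891B bytes_emitted=3
After char 7 ('Q'=16): chars_in_quartet=4 acc=0x2246D0 -> emit 22 46 D0, reset; bytes_emitted=6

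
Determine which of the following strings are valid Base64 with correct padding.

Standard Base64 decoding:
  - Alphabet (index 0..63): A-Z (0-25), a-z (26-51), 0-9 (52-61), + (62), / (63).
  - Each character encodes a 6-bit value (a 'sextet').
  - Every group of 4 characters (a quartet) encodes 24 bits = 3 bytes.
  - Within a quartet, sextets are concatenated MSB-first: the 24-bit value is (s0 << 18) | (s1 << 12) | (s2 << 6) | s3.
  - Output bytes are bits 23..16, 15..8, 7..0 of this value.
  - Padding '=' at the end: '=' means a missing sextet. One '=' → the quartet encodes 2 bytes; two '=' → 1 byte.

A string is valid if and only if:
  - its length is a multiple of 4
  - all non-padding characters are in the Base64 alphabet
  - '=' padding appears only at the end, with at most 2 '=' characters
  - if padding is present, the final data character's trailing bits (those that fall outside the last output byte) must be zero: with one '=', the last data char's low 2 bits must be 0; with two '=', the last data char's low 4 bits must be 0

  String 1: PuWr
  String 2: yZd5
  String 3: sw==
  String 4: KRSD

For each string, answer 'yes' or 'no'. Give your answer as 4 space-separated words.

Answer: yes yes yes yes

Derivation:
String 1: 'PuWr' → valid
String 2: 'yZd5' → valid
String 3: 'sw==' → valid
String 4: 'KRSD' → valid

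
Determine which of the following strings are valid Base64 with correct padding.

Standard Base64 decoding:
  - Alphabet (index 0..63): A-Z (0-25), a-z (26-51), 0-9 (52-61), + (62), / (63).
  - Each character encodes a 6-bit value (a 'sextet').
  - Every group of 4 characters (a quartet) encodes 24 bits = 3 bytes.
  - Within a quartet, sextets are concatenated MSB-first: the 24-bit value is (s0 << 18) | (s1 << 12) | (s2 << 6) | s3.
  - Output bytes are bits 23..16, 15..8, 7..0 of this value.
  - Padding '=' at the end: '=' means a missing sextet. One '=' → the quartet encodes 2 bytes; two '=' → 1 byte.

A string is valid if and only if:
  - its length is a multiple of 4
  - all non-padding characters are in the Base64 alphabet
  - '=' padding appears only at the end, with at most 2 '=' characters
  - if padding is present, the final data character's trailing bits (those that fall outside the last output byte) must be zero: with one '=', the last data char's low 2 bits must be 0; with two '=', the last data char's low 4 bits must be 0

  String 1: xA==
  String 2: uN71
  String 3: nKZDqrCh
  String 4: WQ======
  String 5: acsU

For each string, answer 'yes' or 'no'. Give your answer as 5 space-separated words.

Answer: yes yes yes no yes

Derivation:
String 1: 'xA==' → valid
String 2: 'uN71' → valid
String 3: 'nKZDqrCh' → valid
String 4: 'WQ======' → invalid (6 pad chars (max 2))
String 5: 'acsU' → valid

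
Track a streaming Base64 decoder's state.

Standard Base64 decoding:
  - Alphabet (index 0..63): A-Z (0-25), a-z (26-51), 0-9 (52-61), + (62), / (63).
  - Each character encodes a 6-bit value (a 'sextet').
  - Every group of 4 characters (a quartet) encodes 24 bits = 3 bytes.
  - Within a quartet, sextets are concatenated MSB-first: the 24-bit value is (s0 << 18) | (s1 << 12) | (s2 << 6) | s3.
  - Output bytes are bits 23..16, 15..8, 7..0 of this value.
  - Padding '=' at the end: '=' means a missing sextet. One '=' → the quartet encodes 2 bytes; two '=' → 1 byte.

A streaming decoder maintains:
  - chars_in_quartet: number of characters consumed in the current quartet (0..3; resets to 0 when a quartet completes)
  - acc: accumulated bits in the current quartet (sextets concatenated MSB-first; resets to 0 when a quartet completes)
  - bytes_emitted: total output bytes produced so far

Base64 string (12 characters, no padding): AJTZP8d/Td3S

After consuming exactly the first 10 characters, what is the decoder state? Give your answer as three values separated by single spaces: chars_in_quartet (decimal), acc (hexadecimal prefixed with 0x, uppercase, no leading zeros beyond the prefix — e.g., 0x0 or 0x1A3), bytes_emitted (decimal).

Answer: 2 0x4DD 6

Derivation:
After char 0 ('A'=0): chars_in_quartet=1 acc=0x0 bytes_emitted=0
After char 1 ('J'=9): chars_in_quartet=2 acc=0x9 bytes_emitted=0
After char 2 ('T'=19): chars_in_quartet=3 acc=0x253 bytes_emitted=0
After char 3 ('Z'=25): chars_in_quartet=4 acc=0x94D9 -> emit 00 94 D9, reset; bytes_emitted=3
After char 4 ('P'=15): chars_in_quartet=1 acc=0xF bytes_emitted=3
After char 5 ('8'=60): chars_in_quartet=2 acc=0x3FC bytes_emitted=3
After char 6 ('d'=29): chars_in_quartet=3 acc=0xFF1D bytes_emitted=3
After char 7 ('/'=63): chars_in_quartet=4 acc=0x3FC77F -> emit 3F C7 7F, reset; bytes_emitted=6
After char 8 ('T'=19): chars_in_quartet=1 acc=0x13 bytes_emitted=6
After char 9 ('d'=29): chars_in_quartet=2 acc=0x4DD bytes_emitted=6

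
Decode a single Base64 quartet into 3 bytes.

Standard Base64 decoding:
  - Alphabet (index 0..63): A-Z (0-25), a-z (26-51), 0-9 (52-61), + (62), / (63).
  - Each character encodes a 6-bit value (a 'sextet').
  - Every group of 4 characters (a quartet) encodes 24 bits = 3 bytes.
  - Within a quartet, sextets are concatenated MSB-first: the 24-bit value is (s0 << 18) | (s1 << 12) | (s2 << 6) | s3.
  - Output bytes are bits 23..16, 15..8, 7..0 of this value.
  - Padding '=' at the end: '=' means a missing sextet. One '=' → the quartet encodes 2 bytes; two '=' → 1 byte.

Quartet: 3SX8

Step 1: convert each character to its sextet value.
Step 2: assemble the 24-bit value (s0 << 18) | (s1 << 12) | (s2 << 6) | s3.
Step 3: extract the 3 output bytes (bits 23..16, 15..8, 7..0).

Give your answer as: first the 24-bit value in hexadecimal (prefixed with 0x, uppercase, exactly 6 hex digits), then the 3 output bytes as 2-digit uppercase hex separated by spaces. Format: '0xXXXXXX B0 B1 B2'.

Answer: 0xDD25FC DD 25 FC

Derivation:
Sextets: 3=55, S=18, X=23, 8=60
24-bit: (55<<18) | (18<<12) | (23<<6) | 60
      = 0xDC0000 | 0x012000 | 0x0005C0 | 0x00003C
      = 0xDD25FC
Bytes: (v>>16)&0xFF=DD, (v>>8)&0xFF=25, v&0xFF=FC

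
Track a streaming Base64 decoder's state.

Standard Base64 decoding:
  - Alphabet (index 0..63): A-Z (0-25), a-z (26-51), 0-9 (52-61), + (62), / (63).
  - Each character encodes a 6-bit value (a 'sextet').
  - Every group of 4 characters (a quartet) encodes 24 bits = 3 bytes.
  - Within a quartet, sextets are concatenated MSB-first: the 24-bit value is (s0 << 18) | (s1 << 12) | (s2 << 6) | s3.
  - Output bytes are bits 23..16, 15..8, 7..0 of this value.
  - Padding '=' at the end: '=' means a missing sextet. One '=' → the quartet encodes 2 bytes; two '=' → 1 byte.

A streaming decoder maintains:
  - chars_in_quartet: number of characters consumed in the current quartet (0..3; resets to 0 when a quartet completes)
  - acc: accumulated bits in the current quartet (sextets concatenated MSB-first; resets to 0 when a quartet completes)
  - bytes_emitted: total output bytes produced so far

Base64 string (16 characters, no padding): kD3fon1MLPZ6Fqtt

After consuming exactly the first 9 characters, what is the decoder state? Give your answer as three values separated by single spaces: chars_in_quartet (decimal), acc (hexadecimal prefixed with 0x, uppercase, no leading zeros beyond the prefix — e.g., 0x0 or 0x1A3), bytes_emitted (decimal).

After char 0 ('k'=36): chars_in_quartet=1 acc=0x24 bytes_emitted=0
After char 1 ('D'=3): chars_in_quartet=2 acc=0x903 bytes_emitted=0
After char 2 ('3'=55): chars_in_quartet=3 acc=0x240F7 bytes_emitted=0
After char 3 ('f'=31): chars_in_quartet=4 acc=0x903DDF -> emit 90 3D DF, reset; bytes_emitted=3
After char 4 ('o'=40): chars_in_quartet=1 acc=0x28 bytes_emitted=3
After char 5 ('n'=39): chars_in_quartet=2 acc=0xA27 bytes_emitted=3
After char 6 ('1'=53): chars_in_quartet=3 acc=0x289F5 bytes_emitted=3
After char 7 ('M'=12): chars_in_quartet=4 acc=0xA27D4C -> emit A2 7D 4C, reset; bytes_emitted=6
After char 8 ('L'=11): chars_in_quartet=1 acc=0xB bytes_emitted=6

Answer: 1 0xB 6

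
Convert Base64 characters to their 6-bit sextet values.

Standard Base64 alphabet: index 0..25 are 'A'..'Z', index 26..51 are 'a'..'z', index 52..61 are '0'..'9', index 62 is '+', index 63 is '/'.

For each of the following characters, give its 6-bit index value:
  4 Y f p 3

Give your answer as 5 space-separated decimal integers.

'4': 0..9 range, 52 + ord('4') − ord('0') = 56
'Y': A..Z range, ord('Y') − ord('A') = 24
'f': a..z range, 26 + ord('f') − ord('a') = 31
'p': a..z range, 26 + ord('p') − ord('a') = 41
'3': 0..9 range, 52 + ord('3') − ord('0') = 55

Answer: 56 24 31 41 55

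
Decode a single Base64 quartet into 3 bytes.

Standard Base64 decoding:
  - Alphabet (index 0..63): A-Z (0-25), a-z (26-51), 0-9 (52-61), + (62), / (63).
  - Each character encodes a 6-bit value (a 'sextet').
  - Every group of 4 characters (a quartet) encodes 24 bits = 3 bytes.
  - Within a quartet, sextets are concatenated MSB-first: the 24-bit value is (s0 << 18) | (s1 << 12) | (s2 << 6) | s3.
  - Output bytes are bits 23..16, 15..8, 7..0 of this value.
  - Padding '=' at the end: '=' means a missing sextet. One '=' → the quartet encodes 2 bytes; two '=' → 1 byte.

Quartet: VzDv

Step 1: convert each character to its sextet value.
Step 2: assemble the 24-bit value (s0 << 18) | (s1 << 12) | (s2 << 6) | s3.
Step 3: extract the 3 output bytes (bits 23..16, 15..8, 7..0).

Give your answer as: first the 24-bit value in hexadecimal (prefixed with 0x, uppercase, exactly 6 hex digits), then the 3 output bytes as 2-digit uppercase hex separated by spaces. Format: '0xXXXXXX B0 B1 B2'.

Answer: 0x5730EF 57 30 EF

Derivation:
Sextets: V=21, z=51, D=3, v=47
24-bit: (21<<18) | (51<<12) | (3<<6) | 47
      = 0x540000 | 0x033000 | 0x0000C0 | 0x00002F
      = 0x5730EF
Bytes: (v>>16)&0xFF=57, (v>>8)&0xFF=30, v&0xFF=EF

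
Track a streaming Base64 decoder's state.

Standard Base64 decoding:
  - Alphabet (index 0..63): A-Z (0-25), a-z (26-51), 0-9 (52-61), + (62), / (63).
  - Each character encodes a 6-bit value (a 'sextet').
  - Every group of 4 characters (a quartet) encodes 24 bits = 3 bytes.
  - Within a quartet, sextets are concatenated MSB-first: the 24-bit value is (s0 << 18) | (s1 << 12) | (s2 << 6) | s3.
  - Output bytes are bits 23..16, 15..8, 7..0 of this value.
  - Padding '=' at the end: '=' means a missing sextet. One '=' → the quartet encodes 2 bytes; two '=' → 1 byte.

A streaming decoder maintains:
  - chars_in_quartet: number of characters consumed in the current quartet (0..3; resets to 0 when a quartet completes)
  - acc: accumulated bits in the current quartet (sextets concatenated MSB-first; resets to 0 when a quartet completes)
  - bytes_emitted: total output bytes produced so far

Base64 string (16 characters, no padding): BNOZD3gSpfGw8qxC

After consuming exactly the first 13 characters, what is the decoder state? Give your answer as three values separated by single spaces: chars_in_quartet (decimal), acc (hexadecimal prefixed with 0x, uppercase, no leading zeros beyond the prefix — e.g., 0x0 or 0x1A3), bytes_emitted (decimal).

Answer: 1 0x3C 9

Derivation:
After char 0 ('B'=1): chars_in_quartet=1 acc=0x1 bytes_emitted=0
After char 1 ('N'=13): chars_in_quartet=2 acc=0x4D bytes_emitted=0
After char 2 ('O'=14): chars_in_quartet=3 acc=0x134E bytes_emitted=0
After char 3 ('Z'=25): chars_in_quartet=4 acc=0x4D399 -> emit 04 D3 99, reset; bytes_emitted=3
After char 4 ('D'=3): chars_in_quartet=1 acc=0x3 bytes_emitted=3
After char 5 ('3'=55): chars_in_quartet=2 acc=0xF7 bytes_emitted=3
After char 6 ('g'=32): chars_in_quartet=3 acc=0x3DE0 bytes_emitted=3
After char 7 ('S'=18): chars_in_quartet=4 acc=0xF7812 -> emit 0F 78 12, reset; bytes_emitted=6
After char 8 ('p'=41): chars_in_quartet=1 acc=0x29 bytes_emitted=6
After char 9 ('f'=31): chars_in_quartet=2 acc=0xA5F bytes_emitted=6
After char 10 ('G'=6): chars_in_quartet=3 acc=0x297C6 bytes_emitted=6
After char 11 ('w'=48): chars_in_quartet=4 acc=0xA5F1B0 -> emit A5 F1 B0, reset; bytes_emitted=9
After char 12 ('8'=60): chars_in_quartet=1 acc=0x3C bytes_emitted=9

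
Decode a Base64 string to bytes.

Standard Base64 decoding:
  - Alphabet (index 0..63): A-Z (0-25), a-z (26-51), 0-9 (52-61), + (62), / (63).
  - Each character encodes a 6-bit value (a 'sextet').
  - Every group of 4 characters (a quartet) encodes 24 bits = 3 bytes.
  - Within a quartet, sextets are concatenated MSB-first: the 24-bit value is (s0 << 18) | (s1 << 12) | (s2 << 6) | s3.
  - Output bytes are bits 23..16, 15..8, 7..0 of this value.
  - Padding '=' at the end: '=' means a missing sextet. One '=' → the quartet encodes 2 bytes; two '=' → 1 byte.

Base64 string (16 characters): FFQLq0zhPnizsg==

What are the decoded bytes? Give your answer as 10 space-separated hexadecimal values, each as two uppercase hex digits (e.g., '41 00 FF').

After char 0 ('F'=5): chars_in_quartet=1 acc=0x5 bytes_emitted=0
After char 1 ('F'=5): chars_in_quartet=2 acc=0x145 bytes_emitted=0
After char 2 ('Q'=16): chars_in_quartet=3 acc=0x5150 bytes_emitted=0
After char 3 ('L'=11): chars_in_quartet=4 acc=0x14540B -> emit 14 54 0B, reset; bytes_emitted=3
After char 4 ('q'=42): chars_in_quartet=1 acc=0x2A bytes_emitted=3
After char 5 ('0'=52): chars_in_quartet=2 acc=0xAB4 bytes_emitted=3
After char 6 ('z'=51): chars_in_quartet=3 acc=0x2AD33 bytes_emitted=3
After char 7 ('h'=33): chars_in_quartet=4 acc=0xAB4CE1 -> emit AB 4C E1, reset; bytes_emitted=6
After char 8 ('P'=15): chars_in_quartet=1 acc=0xF bytes_emitted=6
After char 9 ('n'=39): chars_in_quartet=2 acc=0x3E7 bytes_emitted=6
After char 10 ('i'=34): chars_in_quartet=3 acc=0xF9E2 bytes_emitted=6
After char 11 ('z'=51): chars_in_quartet=4 acc=0x3E78B3 -> emit 3E 78 B3, reset; bytes_emitted=9
After char 12 ('s'=44): chars_in_quartet=1 acc=0x2C bytes_emitted=9
After char 13 ('g'=32): chars_in_quartet=2 acc=0xB20 bytes_emitted=9
Padding '==': partial quartet acc=0xB20 -> emit B2; bytes_emitted=10

Answer: 14 54 0B AB 4C E1 3E 78 B3 B2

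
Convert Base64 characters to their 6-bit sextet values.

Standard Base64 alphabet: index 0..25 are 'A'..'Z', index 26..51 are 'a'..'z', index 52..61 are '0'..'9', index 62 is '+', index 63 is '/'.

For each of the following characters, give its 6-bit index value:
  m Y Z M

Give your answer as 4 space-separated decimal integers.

Answer: 38 24 25 12

Derivation:
'm': a..z range, 26 + ord('m') − ord('a') = 38
'Y': A..Z range, ord('Y') − ord('A') = 24
'Z': A..Z range, ord('Z') − ord('A') = 25
'M': A..Z range, ord('M') − ord('A') = 12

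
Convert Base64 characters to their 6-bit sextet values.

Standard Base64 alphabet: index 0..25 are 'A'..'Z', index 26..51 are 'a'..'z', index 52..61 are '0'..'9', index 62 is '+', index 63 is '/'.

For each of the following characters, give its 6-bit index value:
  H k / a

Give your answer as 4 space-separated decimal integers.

'H': A..Z range, ord('H') − ord('A') = 7
'k': a..z range, 26 + ord('k') − ord('a') = 36
'/': index 63
'a': a..z range, 26 + ord('a') − ord('a') = 26

Answer: 7 36 63 26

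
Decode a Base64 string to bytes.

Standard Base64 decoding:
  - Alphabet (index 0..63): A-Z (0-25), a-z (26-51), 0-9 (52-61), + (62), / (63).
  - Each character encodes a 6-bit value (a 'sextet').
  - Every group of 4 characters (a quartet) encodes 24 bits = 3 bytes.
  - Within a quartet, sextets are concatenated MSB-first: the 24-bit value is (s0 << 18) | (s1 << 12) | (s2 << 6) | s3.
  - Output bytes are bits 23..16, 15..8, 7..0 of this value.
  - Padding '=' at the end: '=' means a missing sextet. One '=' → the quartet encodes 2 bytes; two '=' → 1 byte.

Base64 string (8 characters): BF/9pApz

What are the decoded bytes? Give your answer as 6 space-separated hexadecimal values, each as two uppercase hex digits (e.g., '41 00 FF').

After char 0 ('B'=1): chars_in_quartet=1 acc=0x1 bytes_emitted=0
After char 1 ('F'=5): chars_in_quartet=2 acc=0x45 bytes_emitted=0
After char 2 ('/'=63): chars_in_quartet=3 acc=0x117F bytes_emitted=0
After char 3 ('9'=61): chars_in_quartet=4 acc=0x45FFD -> emit 04 5F FD, reset; bytes_emitted=3
After char 4 ('p'=41): chars_in_quartet=1 acc=0x29 bytes_emitted=3
After char 5 ('A'=0): chars_in_quartet=2 acc=0xA40 bytes_emitted=3
After char 6 ('p'=41): chars_in_quartet=3 acc=0x29029 bytes_emitted=3
After char 7 ('z'=51): chars_in_quartet=4 acc=0xA40A73 -> emit A4 0A 73, reset; bytes_emitted=6

Answer: 04 5F FD A4 0A 73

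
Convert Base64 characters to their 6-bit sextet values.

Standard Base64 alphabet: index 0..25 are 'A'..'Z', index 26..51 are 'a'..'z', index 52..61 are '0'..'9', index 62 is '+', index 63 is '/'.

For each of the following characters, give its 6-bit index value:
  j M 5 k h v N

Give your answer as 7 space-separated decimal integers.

'j': a..z range, 26 + ord('j') − ord('a') = 35
'M': A..Z range, ord('M') − ord('A') = 12
'5': 0..9 range, 52 + ord('5') − ord('0') = 57
'k': a..z range, 26 + ord('k') − ord('a') = 36
'h': a..z range, 26 + ord('h') − ord('a') = 33
'v': a..z range, 26 + ord('v') − ord('a') = 47
'N': A..Z range, ord('N') − ord('A') = 13

Answer: 35 12 57 36 33 47 13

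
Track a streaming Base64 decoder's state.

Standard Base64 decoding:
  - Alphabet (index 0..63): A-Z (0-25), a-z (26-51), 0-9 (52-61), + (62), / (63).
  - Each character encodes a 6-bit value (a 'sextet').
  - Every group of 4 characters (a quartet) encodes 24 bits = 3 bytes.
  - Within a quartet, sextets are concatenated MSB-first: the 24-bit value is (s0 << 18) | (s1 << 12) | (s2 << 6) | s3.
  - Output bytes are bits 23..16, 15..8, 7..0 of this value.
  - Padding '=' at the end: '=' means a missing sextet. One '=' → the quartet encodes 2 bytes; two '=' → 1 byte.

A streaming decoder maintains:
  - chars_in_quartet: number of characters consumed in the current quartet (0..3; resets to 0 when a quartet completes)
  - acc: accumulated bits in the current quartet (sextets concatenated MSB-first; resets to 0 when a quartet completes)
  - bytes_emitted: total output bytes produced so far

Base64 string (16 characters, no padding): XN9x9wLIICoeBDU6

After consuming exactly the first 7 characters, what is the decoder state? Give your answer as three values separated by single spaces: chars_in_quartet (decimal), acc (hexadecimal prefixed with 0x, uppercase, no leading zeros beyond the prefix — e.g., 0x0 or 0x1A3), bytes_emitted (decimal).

Answer: 3 0x3DC0B 3

Derivation:
After char 0 ('X'=23): chars_in_quartet=1 acc=0x17 bytes_emitted=0
After char 1 ('N'=13): chars_in_quartet=2 acc=0x5CD bytes_emitted=0
After char 2 ('9'=61): chars_in_quartet=3 acc=0x1737D bytes_emitted=0
After char 3 ('x'=49): chars_in_quartet=4 acc=0x5CDF71 -> emit 5C DF 71, reset; bytes_emitted=3
After char 4 ('9'=61): chars_in_quartet=1 acc=0x3D bytes_emitted=3
After char 5 ('w'=48): chars_in_quartet=2 acc=0xF70 bytes_emitted=3
After char 6 ('L'=11): chars_in_quartet=3 acc=0x3DC0B bytes_emitted=3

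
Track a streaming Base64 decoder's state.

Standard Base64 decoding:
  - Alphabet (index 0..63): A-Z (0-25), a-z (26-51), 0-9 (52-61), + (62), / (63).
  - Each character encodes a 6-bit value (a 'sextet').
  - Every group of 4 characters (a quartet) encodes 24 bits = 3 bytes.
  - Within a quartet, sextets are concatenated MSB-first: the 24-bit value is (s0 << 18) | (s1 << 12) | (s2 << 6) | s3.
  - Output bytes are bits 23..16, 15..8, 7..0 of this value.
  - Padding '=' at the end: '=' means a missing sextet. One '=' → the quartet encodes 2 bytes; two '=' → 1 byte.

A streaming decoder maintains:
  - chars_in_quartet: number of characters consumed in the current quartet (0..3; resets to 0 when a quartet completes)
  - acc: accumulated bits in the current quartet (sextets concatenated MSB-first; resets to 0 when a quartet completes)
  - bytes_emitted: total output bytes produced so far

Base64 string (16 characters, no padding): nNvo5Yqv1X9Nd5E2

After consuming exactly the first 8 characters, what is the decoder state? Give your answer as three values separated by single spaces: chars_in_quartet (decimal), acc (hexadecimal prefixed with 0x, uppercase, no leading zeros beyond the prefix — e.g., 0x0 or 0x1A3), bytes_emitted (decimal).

After char 0 ('n'=39): chars_in_quartet=1 acc=0x27 bytes_emitted=0
After char 1 ('N'=13): chars_in_quartet=2 acc=0x9CD bytes_emitted=0
After char 2 ('v'=47): chars_in_quartet=3 acc=0x2736F bytes_emitted=0
After char 3 ('o'=40): chars_in_quartet=4 acc=0x9CDBE8 -> emit 9C DB E8, reset; bytes_emitted=3
After char 4 ('5'=57): chars_in_quartet=1 acc=0x39 bytes_emitted=3
After char 5 ('Y'=24): chars_in_quartet=2 acc=0xE58 bytes_emitted=3
After char 6 ('q'=42): chars_in_quartet=3 acc=0x3962A bytes_emitted=3
After char 7 ('v'=47): chars_in_quartet=4 acc=0xE58AAF -> emit E5 8A AF, reset; bytes_emitted=6

Answer: 0 0x0 6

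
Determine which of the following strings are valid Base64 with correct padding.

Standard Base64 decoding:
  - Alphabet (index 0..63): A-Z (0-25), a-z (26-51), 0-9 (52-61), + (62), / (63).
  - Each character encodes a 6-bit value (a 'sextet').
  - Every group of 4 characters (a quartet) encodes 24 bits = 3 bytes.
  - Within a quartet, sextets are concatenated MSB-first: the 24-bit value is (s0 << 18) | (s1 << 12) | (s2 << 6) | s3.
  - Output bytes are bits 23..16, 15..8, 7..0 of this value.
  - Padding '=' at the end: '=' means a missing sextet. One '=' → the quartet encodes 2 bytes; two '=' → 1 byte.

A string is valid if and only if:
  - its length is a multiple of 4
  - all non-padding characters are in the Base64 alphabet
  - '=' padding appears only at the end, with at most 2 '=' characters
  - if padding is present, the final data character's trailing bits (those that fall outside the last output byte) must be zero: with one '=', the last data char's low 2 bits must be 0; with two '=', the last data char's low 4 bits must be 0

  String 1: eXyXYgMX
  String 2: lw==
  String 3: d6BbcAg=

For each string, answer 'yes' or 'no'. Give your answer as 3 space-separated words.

String 1: 'eXyXYgMX' → valid
String 2: 'lw==' → valid
String 3: 'd6BbcAg=' → valid

Answer: yes yes yes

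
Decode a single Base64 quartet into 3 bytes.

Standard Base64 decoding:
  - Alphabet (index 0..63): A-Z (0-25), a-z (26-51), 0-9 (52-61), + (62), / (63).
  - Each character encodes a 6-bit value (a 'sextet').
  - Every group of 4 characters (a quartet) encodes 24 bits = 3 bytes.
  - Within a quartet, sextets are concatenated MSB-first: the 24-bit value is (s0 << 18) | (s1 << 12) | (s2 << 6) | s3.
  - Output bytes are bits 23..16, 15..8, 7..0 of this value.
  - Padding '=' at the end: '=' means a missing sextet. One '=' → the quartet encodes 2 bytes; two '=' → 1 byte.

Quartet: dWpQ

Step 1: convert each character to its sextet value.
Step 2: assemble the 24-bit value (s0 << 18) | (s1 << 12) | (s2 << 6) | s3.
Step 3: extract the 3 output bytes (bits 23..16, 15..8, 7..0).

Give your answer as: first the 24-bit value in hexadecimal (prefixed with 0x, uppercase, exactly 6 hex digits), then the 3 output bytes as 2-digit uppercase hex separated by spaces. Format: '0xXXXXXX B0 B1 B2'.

Sextets: d=29, W=22, p=41, Q=16
24-bit: (29<<18) | (22<<12) | (41<<6) | 16
      = 0x740000 | 0x016000 | 0x000A40 | 0x000010
      = 0x756A50
Bytes: (v>>16)&0xFF=75, (v>>8)&0xFF=6A, v&0xFF=50

Answer: 0x756A50 75 6A 50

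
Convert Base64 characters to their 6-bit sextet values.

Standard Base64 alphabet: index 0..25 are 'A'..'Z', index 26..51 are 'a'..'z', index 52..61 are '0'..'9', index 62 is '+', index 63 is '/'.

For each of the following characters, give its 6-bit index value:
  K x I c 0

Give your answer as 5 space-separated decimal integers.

'K': A..Z range, ord('K') − ord('A') = 10
'x': a..z range, 26 + ord('x') − ord('a') = 49
'I': A..Z range, ord('I') − ord('A') = 8
'c': a..z range, 26 + ord('c') − ord('a') = 28
'0': 0..9 range, 52 + ord('0') − ord('0') = 52

Answer: 10 49 8 28 52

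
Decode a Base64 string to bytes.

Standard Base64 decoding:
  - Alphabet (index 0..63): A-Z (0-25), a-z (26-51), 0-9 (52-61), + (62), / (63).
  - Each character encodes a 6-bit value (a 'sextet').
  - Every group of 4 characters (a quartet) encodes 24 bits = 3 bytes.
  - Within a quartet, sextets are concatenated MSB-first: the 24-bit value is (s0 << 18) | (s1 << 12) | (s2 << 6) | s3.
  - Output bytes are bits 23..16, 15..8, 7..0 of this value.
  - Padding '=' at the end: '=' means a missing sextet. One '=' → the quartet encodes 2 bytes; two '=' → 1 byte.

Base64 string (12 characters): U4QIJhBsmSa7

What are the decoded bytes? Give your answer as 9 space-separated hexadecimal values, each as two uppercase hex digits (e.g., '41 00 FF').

After char 0 ('U'=20): chars_in_quartet=1 acc=0x14 bytes_emitted=0
After char 1 ('4'=56): chars_in_quartet=2 acc=0x538 bytes_emitted=0
After char 2 ('Q'=16): chars_in_quartet=3 acc=0x14E10 bytes_emitted=0
After char 3 ('I'=8): chars_in_quartet=4 acc=0x538408 -> emit 53 84 08, reset; bytes_emitted=3
After char 4 ('J'=9): chars_in_quartet=1 acc=0x9 bytes_emitted=3
After char 5 ('h'=33): chars_in_quartet=2 acc=0x261 bytes_emitted=3
After char 6 ('B'=1): chars_in_quartet=3 acc=0x9841 bytes_emitted=3
After char 7 ('s'=44): chars_in_quartet=4 acc=0x26106C -> emit 26 10 6C, reset; bytes_emitted=6
After char 8 ('m'=38): chars_in_quartet=1 acc=0x26 bytes_emitted=6
After char 9 ('S'=18): chars_in_quartet=2 acc=0x992 bytes_emitted=6
After char 10 ('a'=26): chars_in_quartet=3 acc=0x2649A bytes_emitted=6
After char 11 ('7'=59): chars_in_quartet=4 acc=0x9926BB -> emit 99 26 BB, reset; bytes_emitted=9

Answer: 53 84 08 26 10 6C 99 26 BB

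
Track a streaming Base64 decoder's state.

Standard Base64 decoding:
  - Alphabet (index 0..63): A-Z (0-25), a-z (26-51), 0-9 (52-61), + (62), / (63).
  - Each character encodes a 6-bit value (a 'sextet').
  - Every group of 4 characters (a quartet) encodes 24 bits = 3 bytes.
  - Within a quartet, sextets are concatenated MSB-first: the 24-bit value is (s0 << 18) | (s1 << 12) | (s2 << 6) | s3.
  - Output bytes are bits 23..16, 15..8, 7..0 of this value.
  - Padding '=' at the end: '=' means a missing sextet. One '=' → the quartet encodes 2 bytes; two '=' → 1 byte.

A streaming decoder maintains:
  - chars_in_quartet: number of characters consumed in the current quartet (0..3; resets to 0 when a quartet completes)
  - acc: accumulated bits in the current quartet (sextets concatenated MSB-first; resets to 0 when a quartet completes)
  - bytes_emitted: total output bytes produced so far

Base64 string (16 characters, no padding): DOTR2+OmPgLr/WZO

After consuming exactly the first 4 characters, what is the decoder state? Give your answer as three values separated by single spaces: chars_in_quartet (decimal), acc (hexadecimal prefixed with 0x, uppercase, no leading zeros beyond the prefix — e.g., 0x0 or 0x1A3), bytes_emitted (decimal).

Answer: 0 0x0 3

Derivation:
After char 0 ('D'=3): chars_in_quartet=1 acc=0x3 bytes_emitted=0
After char 1 ('O'=14): chars_in_quartet=2 acc=0xCE bytes_emitted=0
After char 2 ('T'=19): chars_in_quartet=3 acc=0x3393 bytes_emitted=0
After char 3 ('R'=17): chars_in_quartet=4 acc=0xCE4D1 -> emit 0C E4 D1, reset; bytes_emitted=3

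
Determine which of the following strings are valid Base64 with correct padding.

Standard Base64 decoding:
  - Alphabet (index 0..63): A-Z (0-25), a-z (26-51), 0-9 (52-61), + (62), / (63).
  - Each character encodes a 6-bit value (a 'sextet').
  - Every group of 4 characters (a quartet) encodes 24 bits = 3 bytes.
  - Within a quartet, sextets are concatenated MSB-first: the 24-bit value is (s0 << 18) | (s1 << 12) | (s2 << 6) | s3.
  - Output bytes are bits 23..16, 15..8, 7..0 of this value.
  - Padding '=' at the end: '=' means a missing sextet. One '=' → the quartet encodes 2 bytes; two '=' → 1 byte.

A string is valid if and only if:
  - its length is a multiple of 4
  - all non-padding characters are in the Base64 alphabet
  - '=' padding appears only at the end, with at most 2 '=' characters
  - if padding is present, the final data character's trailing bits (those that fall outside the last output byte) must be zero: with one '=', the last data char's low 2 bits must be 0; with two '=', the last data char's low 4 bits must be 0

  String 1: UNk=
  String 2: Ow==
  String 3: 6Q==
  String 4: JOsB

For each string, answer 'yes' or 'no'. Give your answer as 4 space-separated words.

String 1: 'UNk=' → valid
String 2: 'Ow==' → valid
String 3: '6Q==' → valid
String 4: 'JOsB' → valid

Answer: yes yes yes yes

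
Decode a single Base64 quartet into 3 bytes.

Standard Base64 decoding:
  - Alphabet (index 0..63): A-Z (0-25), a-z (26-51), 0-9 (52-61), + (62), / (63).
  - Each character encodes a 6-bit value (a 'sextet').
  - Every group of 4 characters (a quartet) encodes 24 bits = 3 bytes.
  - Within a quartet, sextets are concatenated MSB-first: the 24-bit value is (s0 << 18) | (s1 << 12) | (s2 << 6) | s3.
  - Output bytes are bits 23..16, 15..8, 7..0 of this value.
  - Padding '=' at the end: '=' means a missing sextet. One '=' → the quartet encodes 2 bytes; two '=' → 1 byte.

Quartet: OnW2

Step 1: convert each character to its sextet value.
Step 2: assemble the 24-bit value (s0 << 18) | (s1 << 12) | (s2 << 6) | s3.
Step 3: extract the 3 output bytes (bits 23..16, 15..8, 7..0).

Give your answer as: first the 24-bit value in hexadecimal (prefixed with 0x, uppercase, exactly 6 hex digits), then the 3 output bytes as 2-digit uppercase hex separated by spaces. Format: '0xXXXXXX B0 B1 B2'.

Sextets: O=14, n=39, W=22, 2=54
24-bit: (14<<18) | (39<<12) | (22<<6) | 54
      = 0x380000 | 0x027000 | 0x000580 | 0x000036
      = 0x3A75B6
Bytes: (v>>16)&0xFF=3A, (v>>8)&0xFF=75, v&0xFF=B6

Answer: 0x3A75B6 3A 75 B6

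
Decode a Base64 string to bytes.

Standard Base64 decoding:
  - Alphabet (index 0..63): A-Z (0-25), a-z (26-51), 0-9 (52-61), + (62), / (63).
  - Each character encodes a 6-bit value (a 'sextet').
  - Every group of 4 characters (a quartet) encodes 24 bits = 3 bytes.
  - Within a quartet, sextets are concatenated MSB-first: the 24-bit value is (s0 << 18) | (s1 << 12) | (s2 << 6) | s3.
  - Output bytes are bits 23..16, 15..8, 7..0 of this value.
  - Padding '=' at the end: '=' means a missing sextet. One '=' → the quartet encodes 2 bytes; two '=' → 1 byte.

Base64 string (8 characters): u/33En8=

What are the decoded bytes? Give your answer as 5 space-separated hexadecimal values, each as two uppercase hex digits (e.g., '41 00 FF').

After char 0 ('u'=46): chars_in_quartet=1 acc=0x2E bytes_emitted=0
After char 1 ('/'=63): chars_in_quartet=2 acc=0xBBF bytes_emitted=0
After char 2 ('3'=55): chars_in_quartet=3 acc=0x2EFF7 bytes_emitted=0
After char 3 ('3'=55): chars_in_quartet=4 acc=0xBBFDF7 -> emit BB FD F7, reset; bytes_emitted=3
After char 4 ('E'=4): chars_in_quartet=1 acc=0x4 bytes_emitted=3
After char 5 ('n'=39): chars_in_quartet=2 acc=0x127 bytes_emitted=3
After char 6 ('8'=60): chars_in_quartet=3 acc=0x49FC bytes_emitted=3
Padding '=': partial quartet acc=0x49FC -> emit 12 7F; bytes_emitted=5

Answer: BB FD F7 12 7F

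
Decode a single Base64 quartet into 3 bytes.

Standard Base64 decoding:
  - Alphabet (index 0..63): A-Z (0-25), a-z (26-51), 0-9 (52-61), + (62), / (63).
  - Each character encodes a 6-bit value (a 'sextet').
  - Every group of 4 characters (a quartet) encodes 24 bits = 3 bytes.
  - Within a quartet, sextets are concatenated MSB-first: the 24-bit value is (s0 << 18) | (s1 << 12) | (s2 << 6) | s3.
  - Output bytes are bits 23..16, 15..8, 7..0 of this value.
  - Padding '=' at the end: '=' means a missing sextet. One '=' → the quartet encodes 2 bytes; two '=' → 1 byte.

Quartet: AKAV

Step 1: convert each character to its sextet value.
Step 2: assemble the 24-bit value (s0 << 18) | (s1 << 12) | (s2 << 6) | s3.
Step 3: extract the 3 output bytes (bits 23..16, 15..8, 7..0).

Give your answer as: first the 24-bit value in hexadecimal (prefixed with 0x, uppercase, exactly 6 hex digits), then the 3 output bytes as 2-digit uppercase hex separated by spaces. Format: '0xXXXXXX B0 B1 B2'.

Sextets: A=0, K=10, A=0, V=21
24-bit: (0<<18) | (10<<12) | (0<<6) | 21
      = 0x000000 | 0x00A000 | 0x000000 | 0x000015
      = 0x00A015
Bytes: (v>>16)&0xFF=00, (v>>8)&0xFF=A0, v&0xFF=15

Answer: 0x00A015 00 A0 15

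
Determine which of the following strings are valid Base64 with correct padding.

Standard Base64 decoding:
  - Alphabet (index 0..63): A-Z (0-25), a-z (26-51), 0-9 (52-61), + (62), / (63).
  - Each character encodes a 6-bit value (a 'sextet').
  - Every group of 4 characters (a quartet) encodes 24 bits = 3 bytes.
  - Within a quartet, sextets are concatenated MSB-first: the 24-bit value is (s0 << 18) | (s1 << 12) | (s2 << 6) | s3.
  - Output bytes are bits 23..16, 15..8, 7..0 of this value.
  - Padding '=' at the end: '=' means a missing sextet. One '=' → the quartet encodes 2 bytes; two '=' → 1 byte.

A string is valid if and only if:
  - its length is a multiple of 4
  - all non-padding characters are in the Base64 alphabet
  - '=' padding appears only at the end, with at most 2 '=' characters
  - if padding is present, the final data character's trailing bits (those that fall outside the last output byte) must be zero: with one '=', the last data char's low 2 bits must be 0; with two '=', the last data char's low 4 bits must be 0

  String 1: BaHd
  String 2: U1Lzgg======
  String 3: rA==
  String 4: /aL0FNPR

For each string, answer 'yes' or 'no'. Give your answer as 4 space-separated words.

Answer: yes no yes yes

Derivation:
String 1: 'BaHd' → valid
String 2: 'U1Lzgg======' → invalid (6 pad chars (max 2))
String 3: 'rA==' → valid
String 4: '/aL0FNPR' → valid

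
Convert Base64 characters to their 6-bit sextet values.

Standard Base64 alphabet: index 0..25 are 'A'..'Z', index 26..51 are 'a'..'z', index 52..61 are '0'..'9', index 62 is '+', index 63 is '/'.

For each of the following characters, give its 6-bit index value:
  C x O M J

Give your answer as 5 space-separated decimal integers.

Answer: 2 49 14 12 9

Derivation:
'C': A..Z range, ord('C') − ord('A') = 2
'x': a..z range, 26 + ord('x') − ord('a') = 49
'O': A..Z range, ord('O') − ord('A') = 14
'M': A..Z range, ord('M') − ord('A') = 12
'J': A..Z range, ord('J') − ord('A') = 9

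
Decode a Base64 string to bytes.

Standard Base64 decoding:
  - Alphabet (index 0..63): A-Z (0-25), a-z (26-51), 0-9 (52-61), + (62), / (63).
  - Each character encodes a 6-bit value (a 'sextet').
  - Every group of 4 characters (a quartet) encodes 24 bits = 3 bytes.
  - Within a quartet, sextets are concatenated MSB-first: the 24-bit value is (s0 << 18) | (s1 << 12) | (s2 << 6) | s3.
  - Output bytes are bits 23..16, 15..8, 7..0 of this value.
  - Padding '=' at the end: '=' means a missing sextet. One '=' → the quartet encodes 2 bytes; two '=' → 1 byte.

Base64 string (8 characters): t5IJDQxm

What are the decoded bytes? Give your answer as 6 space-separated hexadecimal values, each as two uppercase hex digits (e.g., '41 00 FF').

Answer: B7 92 09 0D 0C 66

Derivation:
After char 0 ('t'=45): chars_in_quartet=1 acc=0x2D bytes_emitted=0
After char 1 ('5'=57): chars_in_quartet=2 acc=0xB79 bytes_emitted=0
After char 2 ('I'=8): chars_in_quartet=3 acc=0x2DE48 bytes_emitted=0
After char 3 ('J'=9): chars_in_quartet=4 acc=0xB79209 -> emit B7 92 09, reset; bytes_emitted=3
After char 4 ('D'=3): chars_in_quartet=1 acc=0x3 bytes_emitted=3
After char 5 ('Q'=16): chars_in_quartet=2 acc=0xD0 bytes_emitted=3
After char 6 ('x'=49): chars_in_quartet=3 acc=0x3431 bytes_emitted=3
After char 7 ('m'=38): chars_in_quartet=4 acc=0xD0C66 -> emit 0D 0C 66, reset; bytes_emitted=6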